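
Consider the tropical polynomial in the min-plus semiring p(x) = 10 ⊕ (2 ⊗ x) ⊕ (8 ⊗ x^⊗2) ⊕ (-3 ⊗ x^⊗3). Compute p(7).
p(7) = 9

A tropical monomial a ⊗ x^⊗i evaluates to a + i · x. Evaluating each term at x = 7:
  Term 0 contributes 10 + 0 · 7 = 10
  Term 1 contributes 2 + 1 · 7 = 9
  Term 2 contributes 8 + 2 · 7 = 22
  Term 3 contributes -3 + 3 · 7 = 18
p(7) = ⊕ of these = min[10, 9, 22, 18] = 9.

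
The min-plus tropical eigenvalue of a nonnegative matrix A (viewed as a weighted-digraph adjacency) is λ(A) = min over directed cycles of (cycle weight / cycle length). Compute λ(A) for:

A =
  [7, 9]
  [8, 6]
λ(A) = 6

Enumerate directed cycles and compute their means (weight / length). Sample:
  cycle 0 → 0: weight = 7, length = 1, mean = 7/1 ≈ 7.000
  cycle 1 → 1: weight = 6, length = 1, mean = 6/1 ≈ 6.000
  cycle 0 → 1 → 0: weight = 17, length = 2, mean = 17/2 ≈ 8.500
  cycle 1 → 0 → 1: weight = 17, length = 2, mean = 17/2 ≈ 8.500
Minimum mean = 6.000, attained e.g. along the cycle 1 → 1 with weight 6 and length 1. So λ(A) = 6/1 = 6.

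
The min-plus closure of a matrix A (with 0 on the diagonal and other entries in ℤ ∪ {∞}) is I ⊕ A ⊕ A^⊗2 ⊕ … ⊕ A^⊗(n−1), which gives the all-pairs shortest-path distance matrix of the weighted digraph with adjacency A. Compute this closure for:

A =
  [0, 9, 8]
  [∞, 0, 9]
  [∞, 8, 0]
Closure =
  [0, 9, 8]
  [∞, 0, 9]
  [∞, 8, 0]

This is the Floyd-Warshall all-pairs shortest-path computation. For each intermediate vertex k = 0, 1, …, 2, update dist[i][j] ← min(dist[i][j], dist[i][k] + dist[k][j]). The final matrix gives, for each (i, j), the minimum total weight of any directed path from i to j (possibly empty when i = j).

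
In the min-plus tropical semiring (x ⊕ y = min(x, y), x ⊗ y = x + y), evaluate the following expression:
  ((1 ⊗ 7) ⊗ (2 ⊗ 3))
((1 ⊗ 7) ⊗ (2 ⊗ 3)) = 13

Expand innermost to outermost. Recall ⊕ takes the minimum of its arguments and ⊗ takes their sum. Working out the expression ((1 ⊗ 7) ⊗ (2 ⊗ 3)) gives 13.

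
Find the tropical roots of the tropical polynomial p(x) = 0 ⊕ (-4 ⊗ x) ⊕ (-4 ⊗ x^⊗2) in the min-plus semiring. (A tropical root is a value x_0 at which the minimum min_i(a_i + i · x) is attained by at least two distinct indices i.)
Roots: {0, 4}

Each tropical root is a break point of the lower envelope of the lines y = a_i + i · x (there are 3 lines, with slopes 0, 1, ..., 2). Only the lines that attain the minimum somewhere contribute to roots; other lines are dominated. Here the surviving (envelope) indices are i = 2, i = 1, i = 0.
Intersections between consecutive envelope lines give the roots: for adjacent envelope indices i < j the intersection is x = (a_i − a_j) / (j − i). Reading off the sorted break points: {0, 4}.
Verification: at each break x_0, at least two indices attain the minimum of min_i(a_i + i · x_0).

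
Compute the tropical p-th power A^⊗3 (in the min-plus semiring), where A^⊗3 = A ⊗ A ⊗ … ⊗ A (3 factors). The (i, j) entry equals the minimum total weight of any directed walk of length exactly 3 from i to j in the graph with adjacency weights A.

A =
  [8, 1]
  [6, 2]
A^⊗3 =
  [9, 5]
  [10, 6]

Each entry (A^⊗3)_ij equals the minimum over all length-3 walks i = v_0 → v_1 → … → v_3 = j of Σ_t A[v_t][v_{t+1}]. For example, for (i, j) = (0, 1) we minimise over 4 possible intermediate vertex sequences; the minimum is 5, attained along the walk 0 → 1 → 1 → 1.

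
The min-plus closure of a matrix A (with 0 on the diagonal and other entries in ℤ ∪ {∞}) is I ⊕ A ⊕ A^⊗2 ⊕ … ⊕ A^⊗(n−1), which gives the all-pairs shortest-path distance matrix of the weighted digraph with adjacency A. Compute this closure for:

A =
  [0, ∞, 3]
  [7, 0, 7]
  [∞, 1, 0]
Closure =
  [0, 4, 3]
  [7, 0, 7]
  [8, 1, 0]

This is the Floyd-Warshall all-pairs shortest-path computation. For each intermediate vertex k = 0, 1, …, 2, update dist[i][j] ← min(dist[i][j], dist[i][k] + dist[k][j]). The final matrix gives, for each (i, j), the minimum total weight of any directed path from i to j (possibly empty when i = j).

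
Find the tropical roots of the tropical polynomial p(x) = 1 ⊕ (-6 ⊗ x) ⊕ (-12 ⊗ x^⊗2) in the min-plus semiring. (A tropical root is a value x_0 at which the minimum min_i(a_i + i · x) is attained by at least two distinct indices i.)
Roots: {6, 7}

Each tropical root is a break point of the lower envelope of the lines y = a_i + i · x (there are 3 lines, with slopes 0, 1, ..., 2). Only the lines that attain the minimum somewhere contribute to roots; other lines are dominated. Here the surviving (envelope) indices are i = 2, i = 1, i = 0.
Intersections between consecutive envelope lines give the roots: for adjacent envelope indices i < j the intersection is x = (a_i − a_j) / (j − i). Reading off the sorted break points: {6, 7}.
Verification: at each break x_0, at least two indices attain the minimum of min_i(a_i + i · x_0).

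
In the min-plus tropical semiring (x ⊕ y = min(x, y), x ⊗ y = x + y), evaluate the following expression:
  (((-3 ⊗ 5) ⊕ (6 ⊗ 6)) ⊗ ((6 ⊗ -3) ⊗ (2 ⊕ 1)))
(((-3 ⊗ 5) ⊕ (6 ⊗ 6)) ⊗ ((6 ⊗ -3) ⊗ (2 ⊕ 1))) = 6

Expand innermost to outermost. Recall ⊕ takes the minimum of its arguments and ⊗ takes their sum. Working out the expression (((-3 ⊗ 5) ⊕ (6 ⊗ 6)) ⊗ ((6 ⊗ -3) ⊗ (2 ⊕ 1))) gives 6.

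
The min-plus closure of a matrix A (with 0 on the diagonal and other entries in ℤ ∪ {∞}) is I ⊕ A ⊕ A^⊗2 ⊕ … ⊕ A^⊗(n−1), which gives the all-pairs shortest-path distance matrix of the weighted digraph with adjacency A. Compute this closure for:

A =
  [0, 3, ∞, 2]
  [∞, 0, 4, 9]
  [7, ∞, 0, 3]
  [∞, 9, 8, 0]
Closure =
  [0, 3, 7, 2]
  [11, 0, 4, 7]
  [7, 10, 0, 3]
  [15, 9, 8, 0]

This is the Floyd-Warshall all-pairs shortest-path computation. For each intermediate vertex k = 0, 1, …, 3, update dist[i][j] ← min(dist[i][j], dist[i][k] + dist[k][j]). The final matrix gives, for each (i, j), the minimum total weight of any directed path from i to j (possibly empty when i = j).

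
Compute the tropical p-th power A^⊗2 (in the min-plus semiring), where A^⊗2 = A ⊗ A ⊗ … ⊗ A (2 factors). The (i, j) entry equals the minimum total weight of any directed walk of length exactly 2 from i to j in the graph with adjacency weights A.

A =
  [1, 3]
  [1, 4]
A^⊗2 =
  [2, 4]
  [2, 4]

Each entry (A^⊗2)_ij equals the minimum over all length-2 walks i = v_0 → v_1 → … → v_2 = j of Σ_t A[v_t][v_{t+1}]. For example, for (i, j) = (0, 1) we minimise over 2 possible intermediate vertex sequences; the minimum is 4, attained along the walk 0 → 0 → 1.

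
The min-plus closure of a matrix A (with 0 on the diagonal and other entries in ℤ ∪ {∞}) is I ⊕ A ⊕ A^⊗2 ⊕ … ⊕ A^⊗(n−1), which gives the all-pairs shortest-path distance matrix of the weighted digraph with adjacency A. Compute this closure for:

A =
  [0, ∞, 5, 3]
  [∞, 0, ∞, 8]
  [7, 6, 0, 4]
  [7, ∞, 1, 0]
Closure =
  [0, 10, 4, 3]
  [15, 0, 9, 8]
  [7, 6, 0, 4]
  [7, 7, 1, 0]

This is the Floyd-Warshall all-pairs shortest-path computation. For each intermediate vertex k = 0, 1, …, 3, update dist[i][j] ← min(dist[i][j], dist[i][k] + dist[k][j]). The final matrix gives, for each (i, j), the minimum total weight of any directed path from i to j (possibly empty when i = j).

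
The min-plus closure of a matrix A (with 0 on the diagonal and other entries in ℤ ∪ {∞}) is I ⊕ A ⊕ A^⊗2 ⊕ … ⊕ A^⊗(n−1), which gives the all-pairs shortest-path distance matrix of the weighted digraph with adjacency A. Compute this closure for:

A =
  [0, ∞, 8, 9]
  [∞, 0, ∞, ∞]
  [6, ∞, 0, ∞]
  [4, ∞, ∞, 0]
Closure =
  [0, ∞, 8, 9]
  [∞, 0, ∞, ∞]
  [6, ∞, 0, 15]
  [4, ∞, 12, 0]

This is the Floyd-Warshall all-pairs shortest-path computation. For each intermediate vertex k = 0, 1, …, 3, update dist[i][j] ← min(dist[i][j], dist[i][k] + dist[k][j]). The final matrix gives, for each (i, j), the minimum total weight of any directed path from i to j (possibly empty when i = j).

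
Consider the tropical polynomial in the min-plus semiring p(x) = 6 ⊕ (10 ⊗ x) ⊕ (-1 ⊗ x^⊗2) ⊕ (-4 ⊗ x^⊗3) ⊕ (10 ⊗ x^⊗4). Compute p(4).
p(4) = 6

A tropical monomial a ⊗ x^⊗i evaluates to a + i · x. Evaluating each term at x = 4:
  Term 0 contributes 6 + 0 · 4 = 6
  Term 1 contributes 10 + 1 · 4 = 14
  Term 2 contributes -1 + 2 · 4 = 7
  Term 3 contributes -4 + 3 · 4 = 8
  Term 4 contributes 10 + 4 · 4 = 26
p(4) = ⊕ of these = min[6, 14, 7, 8, 26] = 6.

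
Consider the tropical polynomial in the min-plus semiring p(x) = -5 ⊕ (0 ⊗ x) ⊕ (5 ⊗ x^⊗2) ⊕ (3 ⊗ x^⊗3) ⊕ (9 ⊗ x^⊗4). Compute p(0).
p(0) = -5

A tropical monomial a ⊗ x^⊗i evaluates to a + i · x. Evaluating each term at x = 0:
  Term 0 contributes -5 + 0 · 0 = -5
  Term 1 contributes 0 + 1 · 0 = 0
  Term 2 contributes 5 + 2 · 0 = 5
  Term 3 contributes 3 + 3 · 0 = 3
  Term 4 contributes 9 + 4 · 0 = 9
p(0) = ⊕ of these = min[-5, 0, 5, 3, 9] = -5.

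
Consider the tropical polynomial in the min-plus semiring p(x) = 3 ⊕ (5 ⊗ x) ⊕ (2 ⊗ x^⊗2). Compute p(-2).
p(-2) = -2

A tropical monomial a ⊗ x^⊗i evaluates to a + i · x. Evaluating each term at x = -2:
  Term 0 contributes 3 + 0 · -2 = 3
  Term 1 contributes 5 + 1 · -2 = 3
  Term 2 contributes 2 + 2 · -2 = -2
p(-2) = ⊕ of these = min[3, 3, -2] = -2.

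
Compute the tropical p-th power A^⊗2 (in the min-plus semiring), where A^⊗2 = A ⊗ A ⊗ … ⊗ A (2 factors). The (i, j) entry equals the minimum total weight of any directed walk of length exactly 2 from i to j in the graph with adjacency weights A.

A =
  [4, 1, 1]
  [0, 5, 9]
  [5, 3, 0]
A^⊗2 =
  [1, 4, 1]
  [4, 1, 1]
  [3, 3, 0]

Each entry (A^⊗2)_ij equals the minimum over all length-2 walks i = v_0 → v_1 → … → v_2 = j of Σ_t A[v_t][v_{t+1}]. For example, for (i, j) = (0, 2) we minimise over 3 possible intermediate vertex sequences; the minimum is 1, attained along the walk 0 → 2 → 2.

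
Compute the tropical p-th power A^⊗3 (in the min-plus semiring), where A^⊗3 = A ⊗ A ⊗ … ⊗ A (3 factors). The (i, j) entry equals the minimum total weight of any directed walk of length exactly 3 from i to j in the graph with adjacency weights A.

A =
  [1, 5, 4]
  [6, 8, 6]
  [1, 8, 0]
A^⊗3 =
  [3, 7, 4]
  [7, 12, 6]
  [1, 6, 0]

Each entry (A^⊗3)_ij equals the minimum over all length-3 walks i = v_0 → v_1 → … → v_3 = j of Σ_t A[v_t][v_{t+1}]. For example, for (i, j) = (0, 2) we minimise over 9 possible intermediate vertex sequences; the minimum is 4, attained along the walk 0 → 2 → 2 → 2.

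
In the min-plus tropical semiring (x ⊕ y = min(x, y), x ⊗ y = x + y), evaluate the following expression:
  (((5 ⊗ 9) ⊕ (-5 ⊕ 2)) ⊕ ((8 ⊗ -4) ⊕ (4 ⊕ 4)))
(((5 ⊗ 9) ⊕ (-5 ⊕ 2)) ⊕ ((8 ⊗ -4) ⊕ (4 ⊕ 4))) = -5

Expand innermost to outermost. Recall ⊕ takes the minimum of its arguments and ⊗ takes their sum. Working out the expression (((5 ⊗ 9) ⊕ (-5 ⊕ 2)) ⊕ ((8 ⊗ -4) ⊕ (4 ⊕ 4))) gives -5.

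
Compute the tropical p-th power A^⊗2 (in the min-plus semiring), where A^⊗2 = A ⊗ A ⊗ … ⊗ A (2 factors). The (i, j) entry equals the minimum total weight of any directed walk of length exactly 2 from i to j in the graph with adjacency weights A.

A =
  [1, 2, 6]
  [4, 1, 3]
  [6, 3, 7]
A^⊗2 =
  [2, 3, 5]
  [5, 2, 4]
  [7, 4, 6]

Each entry (A^⊗2)_ij equals the minimum over all length-2 walks i = v_0 → v_1 → … → v_2 = j of Σ_t A[v_t][v_{t+1}]. For example, for (i, j) = (0, 2) we minimise over 3 possible intermediate vertex sequences; the minimum is 5, attained along the walk 0 → 1 → 2.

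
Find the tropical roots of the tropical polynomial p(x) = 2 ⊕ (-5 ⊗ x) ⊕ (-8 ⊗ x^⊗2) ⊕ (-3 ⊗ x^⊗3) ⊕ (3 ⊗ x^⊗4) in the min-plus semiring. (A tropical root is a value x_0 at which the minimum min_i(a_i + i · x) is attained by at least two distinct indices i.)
Roots: {-6, -5, 3, 7}

Each tropical root is a break point of the lower envelope of the lines y = a_i + i · x (there are 5 lines, with slopes 0, 1, ..., 4). Only the lines that attain the minimum somewhere contribute to roots; other lines are dominated. Here the surviving (envelope) indices are i = 4, i = 3, i = 2, i = 1, i = 0.
Intersections between consecutive envelope lines give the roots: for adjacent envelope indices i < j the intersection is x = (a_i − a_j) / (j − i). Reading off the sorted break points: {-6, -5, 3, 7}.
Verification: at each break x_0, at least two indices attain the minimum of min_i(a_i + i · x_0).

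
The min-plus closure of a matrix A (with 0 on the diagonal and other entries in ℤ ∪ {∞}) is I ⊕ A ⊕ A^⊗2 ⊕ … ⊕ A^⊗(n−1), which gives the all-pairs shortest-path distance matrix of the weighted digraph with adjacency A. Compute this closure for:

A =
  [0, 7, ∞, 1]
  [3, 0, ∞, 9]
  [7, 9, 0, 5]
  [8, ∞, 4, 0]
Closure =
  [0, 7, 5, 1]
  [3, 0, 8, 4]
  [7, 9, 0, 5]
  [8, 13, 4, 0]

This is the Floyd-Warshall all-pairs shortest-path computation. For each intermediate vertex k = 0, 1, …, 3, update dist[i][j] ← min(dist[i][j], dist[i][k] + dist[k][j]). The final matrix gives, for each (i, j), the minimum total weight of any directed path from i to j (possibly empty when i = j).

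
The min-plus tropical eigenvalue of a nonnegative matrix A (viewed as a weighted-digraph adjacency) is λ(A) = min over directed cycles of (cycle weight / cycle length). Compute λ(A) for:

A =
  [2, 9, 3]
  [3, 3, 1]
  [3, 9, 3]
λ(A) = 2

Enumerate directed cycles and compute their means (weight / length). Sample:
  cycle 0 → 0: weight = 2, length = 1, mean = 2/1 ≈ 2.000
  cycle 1 → 1: weight = 3, length = 1, mean = 3/1 ≈ 3.000
  cycle 2 → 2: weight = 3, length = 1, mean = 3/1 ≈ 3.000
  cycle 0 → 1 → 0: weight = 12, length = 2, mean = 12/2 ≈ 6.000
  cycle 0 → 2 → 0: weight = 6, length = 2, mean = 6/2 ≈ 3.000
  cycle 1 → 0 → 1: weight = 12, length = 2, mean = 12/2 ≈ 6.000
Minimum mean = 2.000, attained e.g. along the cycle 0 → 0 with weight 2 and length 1. So λ(A) = 2/1 = 2.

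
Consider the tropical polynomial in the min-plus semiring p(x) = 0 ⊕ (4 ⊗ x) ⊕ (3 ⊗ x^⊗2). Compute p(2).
p(2) = 0

A tropical monomial a ⊗ x^⊗i evaluates to a + i · x. Evaluating each term at x = 2:
  Term 0 contributes 0 + 0 · 2 = 0
  Term 1 contributes 4 + 1 · 2 = 6
  Term 2 contributes 3 + 2 · 2 = 7
p(2) = ⊕ of these = min[0, 6, 7] = 0.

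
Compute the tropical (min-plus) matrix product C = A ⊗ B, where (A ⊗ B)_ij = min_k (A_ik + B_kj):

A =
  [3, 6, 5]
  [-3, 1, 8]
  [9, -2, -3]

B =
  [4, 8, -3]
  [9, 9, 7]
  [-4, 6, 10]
A ⊗ B =
  [1, 11, 0]
  [1, 5, -6]
  [-7, 3, 5]

Apply the min-plus product entry-by-entry:
  C[0][0] = min over k of (A[0][0] + B[0][0] = 3 + 4 = 7, A[0][1] + B[1][0] = 6 + 9 = 15, A[0][2] + B[2][0] = 5 + -4 = 1) = 1 (attained at k = 2)
  C[0][1] = min over k of (A[0][0] + B[0][1] = 3 + 8 = 11, A[0][1] + B[1][1] = 6 + 9 = 15, A[0][2] + B[2][1] = 5 + 6 = 11) = 11 (attained at k = 0)
  C[0][2] = min over k of (A[0][0] + B[0][2] = 3 + -3 = 0, A[0][1] + B[1][2] = 6 + 7 = 13, A[0][2] + B[2][2] = 5 + 10 = 15) = 0 (attained at k = 0)
  C[1][0] = min over k of (A[1][0] + B[0][0] = -3 + 4 = 1, A[1][1] + B[1][0] = 1 + 9 = 10, A[1][2] + B[2][0] = 8 + -4 = 4) = 1 (attained at k = 0)
  C[1][1] = min over k of (A[1][0] + B[0][1] = -3 + 8 = 5, A[1][1] + B[1][1] = 1 + 9 = 10, A[1][2] + B[2][1] = 8 + 6 = 14) = 5 (attained at k = 0)
  C[1][2] = min over k of (A[1][0] + B[0][2] = -3 + -3 = -6, A[1][1] + B[1][2] = 1 + 7 = 8, A[1][2] + B[2][2] = 8 + 10 = 18) = -6 (attained at k = 0)
  C[2][0] = min over k of (A[2][0] + B[0][0] = 9 + 4 = 13, A[2][1] + B[1][0] = -2 + 9 = 7, A[2][2] + B[2][0] = -3 + -4 = -7) = -7 (attained at k = 2)
  C[2][1] = min over k of (A[2][0] + B[0][1] = 9 + 8 = 17, A[2][1] + B[1][1] = -2 + 9 = 7, A[2][2] + B[2][1] = -3 + 6 = 3) = 3 (attained at k = 2)
  C[2][2] = min over k of (A[2][0] + B[0][2] = 9 + -3 = 6, A[2][1] + B[1][2] = -2 + 7 = 5, A[2][2] + B[2][2] = -3 + 10 = 7) = 5 (attained at k = 1)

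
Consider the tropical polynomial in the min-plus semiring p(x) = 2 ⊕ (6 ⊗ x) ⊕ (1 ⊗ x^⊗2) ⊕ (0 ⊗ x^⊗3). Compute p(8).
p(8) = 2

A tropical monomial a ⊗ x^⊗i evaluates to a + i · x. Evaluating each term at x = 8:
  Term 0 contributes 2 + 0 · 8 = 2
  Term 1 contributes 6 + 1 · 8 = 14
  Term 2 contributes 1 + 2 · 8 = 17
  Term 3 contributes 0 + 3 · 8 = 24
p(8) = ⊕ of these = min[2, 14, 17, 24] = 2.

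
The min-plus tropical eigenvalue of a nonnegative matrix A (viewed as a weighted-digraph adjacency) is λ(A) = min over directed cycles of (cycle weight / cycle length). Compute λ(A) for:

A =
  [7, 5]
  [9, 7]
λ(A) = 7

Enumerate directed cycles and compute their means (weight / length). Sample:
  cycle 0 → 0: weight = 7, length = 1, mean = 7/1 ≈ 7.000
  cycle 1 → 1: weight = 7, length = 1, mean = 7/1 ≈ 7.000
  cycle 0 → 1 → 0: weight = 14, length = 2, mean = 14/2 ≈ 7.000
  cycle 1 → 0 → 1: weight = 14, length = 2, mean = 14/2 ≈ 7.000
Minimum mean = 7.000, attained e.g. along the cycle 0 → 0 with weight 7 and length 1. So λ(A) = 7/1 = 7.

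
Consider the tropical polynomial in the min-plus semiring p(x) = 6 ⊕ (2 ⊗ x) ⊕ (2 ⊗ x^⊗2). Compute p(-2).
p(-2) = -2

A tropical monomial a ⊗ x^⊗i evaluates to a + i · x. Evaluating each term at x = -2:
  Term 0 contributes 6 + 0 · -2 = 6
  Term 1 contributes 2 + 1 · -2 = 0
  Term 2 contributes 2 + 2 · -2 = -2
p(-2) = ⊕ of these = min[6, 0, -2] = -2.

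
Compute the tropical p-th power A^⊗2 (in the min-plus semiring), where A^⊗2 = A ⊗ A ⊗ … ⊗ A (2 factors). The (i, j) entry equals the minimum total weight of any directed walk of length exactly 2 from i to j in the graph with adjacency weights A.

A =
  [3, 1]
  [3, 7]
A^⊗2 =
  [4, 4]
  [6, 4]

Each entry (A^⊗2)_ij equals the minimum over all length-2 walks i = v_0 → v_1 → … → v_2 = j of Σ_t A[v_t][v_{t+1}]. For example, for (i, j) = (0, 1) we minimise over 2 possible intermediate vertex sequences; the minimum is 4, attained along the walk 0 → 0 → 1.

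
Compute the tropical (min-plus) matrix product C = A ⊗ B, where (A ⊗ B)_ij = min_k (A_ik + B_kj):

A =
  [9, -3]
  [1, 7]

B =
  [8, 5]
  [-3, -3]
A ⊗ B =
  [-6, -6]
  [4, 4]

Apply the min-plus product entry-by-entry:
  C[0][0] = min over k of (A[0][0] + B[0][0] = 9 + 8 = 17, A[0][1] + B[1][0] = -3 + -3 = -6) = -6 (attained at k = 1)
  C[0][1] = min over k of (A[0][0] + B[0][1] = 9 + 5 = 14, A[0][1] + B[1][1] = -3 + -3 = -6) = -6 (attained at k = 1)
  C[1][0] = min over k of (A[1][0] + B[0][0] = 1 + 8 = 9, A[1][1] + B[1][0] = 7 + -3 = 4) = 4 (attained at k = 1)
  C[1][1] = min over k of (A[1][0] + B[0][1] = 1 + 5 = 6, A[1][1] + B[1][1] = 7 + -3 = 4) = 4 (attained at k = 1)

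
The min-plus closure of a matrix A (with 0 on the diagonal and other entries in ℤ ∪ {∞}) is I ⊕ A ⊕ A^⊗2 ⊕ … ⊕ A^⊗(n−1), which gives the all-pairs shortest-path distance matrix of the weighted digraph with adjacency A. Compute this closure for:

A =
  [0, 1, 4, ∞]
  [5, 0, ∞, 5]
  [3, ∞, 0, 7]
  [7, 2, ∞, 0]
Closure =
  [0, 1, 4, 6]
  [5, 0, 9, 5]
  [3, 4, 0, 7]
  [7, 2, 11, 0]

This is the Floyd-Warshall all-pairs shortest-path computation. For each intermediate vertex k = 0, 1, …, 3, update dist[i][j] ← min(dist[i][j], dist[i][k] + dist[k][j]). The final matrix gives, for each (i, j), the minimum total weight of any directed path from i to j (possibly empty when i = j).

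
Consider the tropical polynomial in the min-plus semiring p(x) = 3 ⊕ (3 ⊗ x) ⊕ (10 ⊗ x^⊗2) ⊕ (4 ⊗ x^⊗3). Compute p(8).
p(8) = 3

A tropical monomial a ⊗ x^⊗i evaluates to a + i · x. Evaluating each term at x = 8:
  Term 0 contributes 3 + 0 · 8 = 3
  Term 1 contributes 3 + 1 · 8 = 11
  Term 2 contributes 10 + 2 · 8 = 26
  Term 3 contributes 4 + 3 · 8 = 28
p(8) = ⊕ of these = min[3, 11, 26, 28] = 3.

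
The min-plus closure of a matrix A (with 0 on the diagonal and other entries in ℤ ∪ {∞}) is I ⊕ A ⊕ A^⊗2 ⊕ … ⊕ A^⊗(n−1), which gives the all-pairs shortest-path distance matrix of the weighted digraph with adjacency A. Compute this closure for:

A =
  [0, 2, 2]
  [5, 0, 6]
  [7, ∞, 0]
Closure =
  [0, 2, 2]
  [5, 0, 6]
  [7, 9, 0]

This is the Floyd-Warshall all-pairs shortest-path computation. For each intermediate vertex k = 0, 1, …, 2, update dist[i][j] ← min(dist[i][j], dist[i][k] + dist[k][j]). The final matrix gives, for each (i, j), the minimum total weight of any directed path from i to j (possibly empty when i = j).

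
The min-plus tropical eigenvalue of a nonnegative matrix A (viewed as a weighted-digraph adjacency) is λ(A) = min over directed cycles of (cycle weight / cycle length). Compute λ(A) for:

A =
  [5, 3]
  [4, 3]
λ(A) = 3

Enumerate directed cycles and compute their means (weight / length). Sample:
  cycle 0 → 0: weight = 5, length = 1, mean = 5/1 ≈ 5.000
  cycle 1 → 1: weight = 3, length = 1, mean = 3/1 ≈ 3.000
  cycle 0 → 1 → 0: weight = 7, length = 2, mean = 7/2 ≈ 3.500
  cycle 1 → 0 → 1: weight = 7, length = 2, mean = 7/2 ≈ 3.500
Minimum mean = 3.000, attained e.g. along the cycle 1 → 1 with weight 3 and length 1. So λ(A) = 3/1 = 3.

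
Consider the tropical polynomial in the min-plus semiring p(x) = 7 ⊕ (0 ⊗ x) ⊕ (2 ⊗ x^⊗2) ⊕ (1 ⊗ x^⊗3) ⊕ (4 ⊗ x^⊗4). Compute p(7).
p(7) = 7

A tropical monomial a ⊗ x^⊗i evaluates to a + i · x. Evaluating each term at x = 7:
  Term 0 contributes 7 + 0 · 7 = 7
  Term 1 contributes 0 + 1 · 7 = 7
  Term 2 contributes 2 + 2 · 7 = 16
  Term 3 contributes 1 + 3 · 7 = 22
  Term 4 contributes 4 + 4 · 7 = 32
p(7) = ⊕ of these = min[7, 7, 16, 22, 32] = 7.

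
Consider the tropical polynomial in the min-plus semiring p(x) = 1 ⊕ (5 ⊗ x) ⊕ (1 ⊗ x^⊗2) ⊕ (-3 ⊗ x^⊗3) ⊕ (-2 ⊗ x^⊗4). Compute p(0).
p(0) = -3

A tropical monomial a ⊗ x^⊗i evaluates to a + i · x. Evaluating each term at x = 0:
  Term 0 contributes 1 + 0 · 0 = 1
  Term 1 contributes 5 + 1 · 0 = 5
  Term 2 contributes 1 + 2 · 0 = 1
  Term 3 contributes -3 + 3 · 0 = -3
  Term 4 contributes -2 + 4 · 0 = -2
p(0) = ⊕ of these = min[1, 5, 1, -3, -2] = -3.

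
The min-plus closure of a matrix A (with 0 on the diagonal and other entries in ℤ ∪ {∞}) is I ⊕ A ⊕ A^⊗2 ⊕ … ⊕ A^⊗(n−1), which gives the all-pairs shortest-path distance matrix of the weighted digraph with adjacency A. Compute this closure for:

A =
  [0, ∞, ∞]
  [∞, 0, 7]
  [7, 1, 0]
Closure =
  [0, ∞, ∞]
  [14, 0, 7]
  [7, 1, 0]

This is the Floyd-Warshall all-pairs shortest-path computation. For each intermediate vertex k = 0, 1, …, 2, update dist[i][j] ← min(dist[i][j], dist[i][k] + dist[k][j]). The final matrix gives, for each (i, j), the minimum total weight of any directed path from i to j (possibly empty when i = j).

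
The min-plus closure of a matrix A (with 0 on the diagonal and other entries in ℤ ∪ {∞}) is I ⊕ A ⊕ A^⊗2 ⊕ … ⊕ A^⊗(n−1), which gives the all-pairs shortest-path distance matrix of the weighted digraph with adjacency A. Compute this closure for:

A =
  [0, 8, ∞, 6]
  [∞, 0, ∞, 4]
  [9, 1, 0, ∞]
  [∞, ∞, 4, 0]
Closure =
  [0, 8, 10, 6]
  [17, 0, 8, 4]
  [9, 1, 0, 5]
  [13, 5, 4, 0]

This is the Floyd-Warshall all-pairs shortest-path computation. For each intermediate vertex k = 0, 1, …, 3, update dist[i][j] ← min(dist[i][j], dist[i][k] + dist[k][j]). The final matrix gives, for each (i, j), the minimum total weight of any directed path from i to j (possibly empty when i = j).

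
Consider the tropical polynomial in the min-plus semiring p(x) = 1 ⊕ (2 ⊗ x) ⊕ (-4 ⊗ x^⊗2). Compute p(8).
p(8) = 1

A tropical monomial a ⊗ x^⊗i evaluates to a + i · x. Evaluating each term at x = 8:
  Term 0 contributes 1 + 0 · 8 = 1
  Term 1 contributes 2 + 1 · 8 = 10
  Term 2 contributes -4 + 2 · 8 = 12
p(8) = ⊕ of these = min[1, 10, 12] = 1.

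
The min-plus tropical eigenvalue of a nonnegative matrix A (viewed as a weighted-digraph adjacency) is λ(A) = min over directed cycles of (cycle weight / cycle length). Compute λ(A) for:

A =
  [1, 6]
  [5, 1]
λ(A) = 1

Enumerate directed cycles and compute their means (weight / length). Sample:
  cycle 0 → 0: weight = 1, length = 1, mean = 1/1 ≈ 1.000
  cycle 1 → 1: weight = 1, length = 1, mean = 1/1 ≈ 1.000
  cycle 0 → 1 → 0: weight = 11, length = 2, mean = 11/2 ≈ 5.500
  cycle 1 → 0 → 1: weight = 11, length = 2, mean = 11/2 ≈ 5.500
Minimum mean = 1.000, attained e.g. along the cycle 0 → 0 with weight 1 and length 1. So λ(A) = 1/1 = 1.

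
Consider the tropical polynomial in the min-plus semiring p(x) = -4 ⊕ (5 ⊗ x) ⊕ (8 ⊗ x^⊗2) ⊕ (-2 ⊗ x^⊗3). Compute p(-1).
p(-1) = -5

A tropical monomial a ⊗ x^⊗i evaluates to a + i · x. Evaluating each term at x = -1:
  Term 0 contributes -4 + 0 · -1 = -4
  Term 1 contributes 5 + 1 · -1 = 4
  Term 2 contributes 8 + 2 · -1 = 6
  Term 3 contributes -2 + 3 · -1 = -5
p(-1) = ⊕ of these = min[-4, 4, 6, -5] = -5.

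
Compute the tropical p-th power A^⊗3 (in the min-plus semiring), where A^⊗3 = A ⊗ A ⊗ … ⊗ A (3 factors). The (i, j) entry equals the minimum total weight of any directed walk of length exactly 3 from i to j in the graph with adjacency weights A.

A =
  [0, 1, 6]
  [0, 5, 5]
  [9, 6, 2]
A^⊗3 =
  [0, 1, 6]
  [0, 1, 6]
  [6, 7, 6]

Each entry (A^⊗3)_ij equals the minimum over all length-3 walks i = v_0 → v_1 → … → v_3 = j of Σ_t A[v_t][v_{t+1}]. For example, for (i, j) = (0, 2) we minimise over 9 possible intermediate vertex sequences; the minimum is 6, attained along the walk 0 → 0 → 0 → 2.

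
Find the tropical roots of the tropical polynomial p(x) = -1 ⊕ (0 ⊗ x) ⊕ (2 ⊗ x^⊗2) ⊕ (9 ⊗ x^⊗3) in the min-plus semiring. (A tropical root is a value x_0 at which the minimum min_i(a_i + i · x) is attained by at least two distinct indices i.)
Roots: {-7, -2, -1}

Each tropical root is a break point of the lower envelope of the lines y = a_i + i · x (there are 4 lines, with slopes 0, 1, ..., 3). Only the lines that attain the minimum somewhere contribute to roots; other lines are dominated. Here the surviving (envelope) indices are i = 3, i = 2, i = 1, i = 0.
Intersections between consecutive envelope lines give the roots: for adjacent envelope indices i < j the intersection is x = (a_i − a_j) / (j − i). Reading off the sorted break points: {-7, -2, -1}.
Verification: at each break x_0, at least two indices attain the minimum of min_i(a_i + i · x_0).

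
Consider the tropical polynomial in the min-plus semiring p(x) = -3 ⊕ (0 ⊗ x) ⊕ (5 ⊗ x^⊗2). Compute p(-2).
p(-2) = -3

A tropical monomial a ⊗ x^⊗i evaluates to a + i · x. Evaluating each term at x = -2:
  Term 0 contributes -3 + 0 · -2 = -3
  Term 1 contributes 0 + 1 · -2 = -2
  Term 2 contributes 5 + 2 · -2 = 1
p(-2) = ⊕ of these = min[-3, -2, 1] = -3.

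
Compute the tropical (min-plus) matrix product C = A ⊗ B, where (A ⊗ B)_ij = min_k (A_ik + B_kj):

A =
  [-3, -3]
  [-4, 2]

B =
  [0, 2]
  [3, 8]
A ⊗ B =
  [-3, -1]
  [-4, -2]

Apply the min-plus product entry-by-entry:
  C[0][0] = min over k of (A[0][0] + B[0][0] = -3 + 0 = -3, A[0][1] + B[1][0] = -3 + 3 = 0) = -3 (attained at k = 0)
  C[0][1] = min over k of (A[0][0] + B[0][1] = -3 + 2 = -1, A[0][1] + B[1][1] = -3 + 8 = 5) = -1 (attained at k = 0)
  C[1][0] = min over k of (A[1][0] + B[0][0] = -4 + 0 = -4, A[1][1] + B[1][0] = 2 + 3 = 5) = -4 (attained at k = 0)
  C[1][1] = min over k of (A[1][0] + B[0][1] = -4 + 2 = -2, A[1][1] + B[1][1] = 2 + 8 = 10) = -2 (attained at k = 0)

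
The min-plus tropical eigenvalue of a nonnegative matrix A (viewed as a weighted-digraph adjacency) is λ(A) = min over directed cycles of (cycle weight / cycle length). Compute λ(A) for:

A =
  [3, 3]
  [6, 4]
λ(A) = 3

Enumerate directed cycles and compute their means (weight / length). Sample:
  cycle 0 → 0: weight = 3, length = 1, mean = 3/1 ≈ 3.000
  cycle 1 → 1: weight = 4, length = 1, mean = 4/1 ≈ 4.000
  cycle 0 → 1 → 0: weight = 9, length = 2, mean = 9/2 ≈ 4.500
  cycle 1 → 0 → 1: weight = 9, length = 2, mean = 9/2 ≈ 4.500
Minimum mean = 3.000, attained e.g. along the cycle 0 → 0 with weight 3 and length 1. So λ(A) = 3/1 = 3.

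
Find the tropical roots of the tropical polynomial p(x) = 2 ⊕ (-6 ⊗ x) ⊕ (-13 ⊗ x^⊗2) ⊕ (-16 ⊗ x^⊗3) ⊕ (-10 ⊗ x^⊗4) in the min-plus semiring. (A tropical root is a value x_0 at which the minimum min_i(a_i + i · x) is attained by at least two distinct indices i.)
Roots: {-6, 3, 7, 8}

Each tropical root is a break point of the lower envelope of the lines y = a_i + i · x (there are 5 lines, with slopes 0, 1, ..., 4). Only the lines that attain the minimum somewhere contribute to roots; other lines are dominated. Here the surviving (envelope) indices are i = 4, i = 3, i = 2, i = 1, i = 0.
Intersections between consecutive envelope lines give the roots: for adjacent envelope indices i < j the intersection is x = (a_i − a_j) / (j − i). Reading off the sorted break points: {-6, 3, 7, 8}.
Verification: at each break x_0, at least two indices attain the minimum of min_i(a_i + i · x_0).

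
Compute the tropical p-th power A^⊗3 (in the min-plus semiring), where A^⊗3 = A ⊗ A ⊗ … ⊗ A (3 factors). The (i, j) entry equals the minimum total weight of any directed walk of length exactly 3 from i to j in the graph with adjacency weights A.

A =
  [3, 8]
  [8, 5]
A^⊗3 =
  [9, 14]
  [14, 15]

Each entry (A^⊗3)_ij equals the minimum over all length-3 walks i = v_0 → v_1 → … → v_3 = j of Σ_t A[v_t][v_{t+1}]. For example, for (i, j) = (0, 1) we minimise over 4 possible intermediate vertex sequences; the minimum is 14, attained along the walk 0 → 0 → 0 → 1.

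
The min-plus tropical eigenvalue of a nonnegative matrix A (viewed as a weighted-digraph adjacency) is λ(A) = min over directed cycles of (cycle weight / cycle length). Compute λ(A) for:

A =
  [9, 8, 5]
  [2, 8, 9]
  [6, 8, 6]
λ(A) = 5

Enumerate directed cycles and compute their means (weight / length). Sample:
  cycle 0 → 0: weight = 9, length = 1, mean = 9/1 ≈ 9.000
  cycle 1 → 1: weight = 8, length = 1, mean = 8/1 ≈ 8.000
  cycle 2 → 2: weight = 6, length = 1, mean = 6/1 ≈ 6.000
  cycle 0 → 1 → 0: weight = 10, length = 2, mean = 10/2 ≈ 5.000
  cycle 0 → 2 → 0: weight = 11, length = 2, mean = 11/2 ≈ 5.500
  cycle 1 → 0 → 1: weight = 10, length = 2, mean = 10/2 ≈ 5.000
Minimum mean = 5.000, attained e.g. along the cycle 0 → 1 → 0 with weight 10 and length 2. So λ(A) = 10/2 = 5.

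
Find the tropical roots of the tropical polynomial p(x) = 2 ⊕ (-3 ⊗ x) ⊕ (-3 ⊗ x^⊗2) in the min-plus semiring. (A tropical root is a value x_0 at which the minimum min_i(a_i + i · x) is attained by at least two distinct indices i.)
Roots: {0, 5}

Each tropical root is a break point of the lower envelope of the lines y = a_i + i · x (there are 3 lines, with slopes 0, 1, ..., 2). Only the lines that attain the minimum somewhere contribute to roots; other lines are dominated. Here the surviving (envelope) indices are i = 2, i = 1, i = 0.
Intersections between consecutive envelope lines give the roots: for adjacent envelope indices i < j the intersection is x = (a_i − a_j) / (j − i). Reading off the sorted break points: {0, 5}.
Verification: at each break x_0, at least two indices attain the minimum of min_i(a_i + i · x_0).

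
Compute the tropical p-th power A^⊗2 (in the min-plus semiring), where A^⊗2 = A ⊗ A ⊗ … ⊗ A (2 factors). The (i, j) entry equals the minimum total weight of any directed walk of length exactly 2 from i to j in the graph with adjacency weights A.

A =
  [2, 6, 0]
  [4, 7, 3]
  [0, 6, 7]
A^⊗2 =
  [0, 6, 2]
  [3, 9, 4]
  [2, 6, 0]

Each entry (A^⊗2)_ij equals the minimum over all length-2 walks i = v_0 → v_1 → … → v_2 = j of Σ_t A[v_t][v_{t+1}]. For example, for (i, j) = (0, 2) we minimise over 3 possible intermediate vertex sequences; the minimum is 2, attained along the walk 0 → 0 → 2.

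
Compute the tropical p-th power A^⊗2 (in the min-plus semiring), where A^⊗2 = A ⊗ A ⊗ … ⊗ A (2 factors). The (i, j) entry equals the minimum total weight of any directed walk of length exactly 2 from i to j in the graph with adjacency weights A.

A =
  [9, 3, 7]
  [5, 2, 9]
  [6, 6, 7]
A^⊗2 =
  [8, 5, 12]
  [7, 4, 11]
  [11, 8, 13]

Each entry (A^⊗2)_ij equals the minimum over all length-2 walks i = v_0 → v_1 → … → v_2 = j of Σ_t A[v_t][v_{t+1}]. For example, for (i, j) = (0, 2) we minimise over 3 possible intermediate vertex sequences; the minimum is 12, attained along the walk 0 → 1 → 2.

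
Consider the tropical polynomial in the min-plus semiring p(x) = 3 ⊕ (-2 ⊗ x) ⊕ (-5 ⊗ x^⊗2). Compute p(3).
p(3) = 1

A tropical monomial a ⊗ x^⊗i evaluates to a + i · x. Evaluating each term at x = 3:
  Term 0 contributes 3 + 0 · 3 = 3
  Term 1 contributes -2 + 1 · 3 = 1
  Term 2 contributes -5 + 2 · 3 = 1
p(3) = ⊕ of these = min[3, 1, 1] = 1.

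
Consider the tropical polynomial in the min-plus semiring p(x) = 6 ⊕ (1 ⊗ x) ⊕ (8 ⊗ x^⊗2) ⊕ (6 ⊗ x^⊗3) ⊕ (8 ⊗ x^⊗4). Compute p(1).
p(1) = 2

A tropical monomial a ⊗ x^⊗i evaluates to a + i · x. Evaluating each term at x = 1:
  Term 0 contributes 6 + 0 · 1 = 6
  Term 1 contributes 1 + 1 · 1 = 2
  Term 2 contributes 8 + 2 · 1 = 10
  Term 3 contributes 6 + 3 · 1 = 9
  Term 4 contributes 8 + 4 · 1 = 12
p(1) = ⊕ of these = min[6, 2, 10, 9, 12] = 2.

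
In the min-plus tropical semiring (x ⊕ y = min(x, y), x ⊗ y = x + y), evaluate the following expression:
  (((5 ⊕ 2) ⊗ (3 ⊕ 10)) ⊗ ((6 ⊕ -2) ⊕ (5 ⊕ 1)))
(((5 ⊕ 2) ⊗ (3 ⊕ 10)) ⊗ ((6 ⊕ -2) ⊕ (5 ⊕ 1))) = 3

Expand innermost to outermost. Recall ⊕ takes the minimum of its arguments and ⊗ takes their sum. Working out the expression (((5 ⊕ 2) ⊗ (3 ⊕ 10)) ⊗ ((6 ⊕ -2) ⊕ (5 ⊕ 1))) gives 3.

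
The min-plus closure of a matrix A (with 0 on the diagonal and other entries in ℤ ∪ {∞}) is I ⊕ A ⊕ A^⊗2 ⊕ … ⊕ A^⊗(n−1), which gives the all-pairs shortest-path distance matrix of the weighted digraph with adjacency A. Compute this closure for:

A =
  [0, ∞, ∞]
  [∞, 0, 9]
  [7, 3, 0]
Closure =
  [0, ∞, ∞]
  [16, 0, 9]
  [7, 3, 0]

This is the Floyd-Warshall all-pairs shortest-path computation. For each intermediate vertex k = 0, 1, …, 2, update dist[i][j] ← min(dist[i][j], dist[i][k] + dist[k][j]). The final matrix gives, for each (i, j), the minimum total weight of any directed path from i to j (possibly empty when i = j).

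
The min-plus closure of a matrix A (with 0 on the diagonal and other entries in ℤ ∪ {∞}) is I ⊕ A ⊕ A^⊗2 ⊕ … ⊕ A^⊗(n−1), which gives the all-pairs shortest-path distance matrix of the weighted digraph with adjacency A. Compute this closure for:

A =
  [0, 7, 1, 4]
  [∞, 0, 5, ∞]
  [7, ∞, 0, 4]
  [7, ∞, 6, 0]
Closure =
  [0, 7, 1, 4]
  [12, 0, 5, 9]
  [7, 14, 0, 4]
  [7, 14, 6, 0]

This is the Floyd-Warshall all-pairs shortest-path computation. For each intermediate vertex k = 0, 1, …, 3, update dist[i][j] ← min(dist[i][j], dist[i][k] + dist[k][j]). The final matrix gives, for each (i, j), the minimum total weight of any directed path from i to j (possibly empty when i = j).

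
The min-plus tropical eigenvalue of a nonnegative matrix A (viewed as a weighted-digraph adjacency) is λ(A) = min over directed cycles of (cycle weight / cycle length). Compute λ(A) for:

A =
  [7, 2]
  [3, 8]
λ(A) = 5/2

Enumerate directed cycles and compute their means (weight / length). Sample:
  cycle 0 → 0: weight = 7, length = 1, mean = 7/1 ≈ 7.000
  cycle 1 → 1: weight = 8, length = 1, mean = 8/1 ≈ 8.000
  cycle 0 → 1 → 0: weight = 5, length = 2, mean = 5/2 ≈ 2.500
  cycle 1 → 0 → 1: weight = 5, length = 2, mean = 5/2 ≈ 2.500
Minimum mean = 2.500, attained e.g. along the cycle 0 → 1 → 0 with weight 5 and length 2. So λ(A) = 5/2 = 5/2.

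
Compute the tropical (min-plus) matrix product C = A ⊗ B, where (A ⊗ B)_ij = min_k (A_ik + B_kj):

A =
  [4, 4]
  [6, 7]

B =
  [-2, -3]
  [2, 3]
A ⊗ B =
  [2, 1]
  [4, 3]

Apply the min-plus product entry-by-entry:
  C[0][0] = min over k of (A[0][0] + B[0][0] = 4 + -2 = 2, A[0][1] + B[1][0] = 4 + 2 = 6) = 2 (attained at k = 0)
  C[0][1] = min over k of (A[0][0] + B[0][1] = 4 + -3 = 1, A[0][1] + B[1][1] = 4 + 3 = 7) = 1 (attained at k = 0)
  C[1][0] = min over k of (A[1][0] + B[0][0] = 6 + -2 = 4, A[1][1] + B[1][0] = 7 + 2 = 9) = 4 (attained at k = 0)
  C[1][1] = min over k of (A[1][0] + B[0][1] = 6 + -3 = 3, A[1][1] + B[1][1] = 7 + 3 = 10) = 3 (attained at k = 0)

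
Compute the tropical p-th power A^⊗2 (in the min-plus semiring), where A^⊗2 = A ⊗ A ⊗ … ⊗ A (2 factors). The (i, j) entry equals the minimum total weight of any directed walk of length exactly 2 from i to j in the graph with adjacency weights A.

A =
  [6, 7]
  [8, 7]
A^⊗2 =
  [12, 13]
  [14, 14]

Each entry (A^⊗2)_ij equals the minimum over all length-2 walks i = v_0 → v_1 → … → v_2 = j of Σ_t A[v_t][v_{t+1}]. For example, for (i, j) = (0, 1) we minimise over 2 possible intermediate vertex sequences; the minimum is 13, attained along the walk 0 → 0 → 1.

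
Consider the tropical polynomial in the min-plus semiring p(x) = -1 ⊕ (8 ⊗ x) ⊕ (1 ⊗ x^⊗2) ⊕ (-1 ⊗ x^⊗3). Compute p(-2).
p(-2) = -7

A tropical monomial a ⊗ x^⊗i evaluates to a + i · x. Evaluating each term at x = -2:
  Term 0 contributes -1 + 0 · -2 = -1
  Term 1 contributes 8 + 1 · -2 = 6
  Term 2 contributes 1 + 2 · -2 = -3
  Term 3 contributes -1 + 3 · -2 = -7
p(-2) = ⊕ of these = min[-1, 6, -3, -7] = -7.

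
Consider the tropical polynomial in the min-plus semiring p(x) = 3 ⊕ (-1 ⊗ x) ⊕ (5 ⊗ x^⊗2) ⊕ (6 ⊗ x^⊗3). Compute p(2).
p(2) = 1

A tropical monomial a ⊗ x^⊗i evaluates to a + i · x. Evaluating each term at x = 2:
  Term 0 contributes 3 + 0 · 2 = 3
  Term 1 contributes -1 + 1 · 2 = 1
  Term 2 contributes 5 + 2 · 2 = 9
  Term 3 contributes 6 + 3 · 2 = 12
p(2) = ⊕ of these = min[3, 1, 9, 12] = 1.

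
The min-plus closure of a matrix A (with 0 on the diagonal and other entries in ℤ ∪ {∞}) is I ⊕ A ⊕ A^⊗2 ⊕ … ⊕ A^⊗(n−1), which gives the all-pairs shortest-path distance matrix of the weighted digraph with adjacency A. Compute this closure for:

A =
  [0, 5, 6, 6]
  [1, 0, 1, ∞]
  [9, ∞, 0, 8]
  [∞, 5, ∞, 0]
Closure =
  [0, 5, 6, 6]
  [1, 0, 1, 7]
  [9, 13, 0, 8]
  [6, 5, 6, 0]

This is the Floyd-Warshall all-pairs shortest-path computation. For each intermediate vertex k = 0, 1, …, 3, update dist[i][j] ← min(dist[i][j], dist[i][k] + dist[k][j]). The final matrix gives, for each (i, j), the minimum total weight of any directed path from i to j (possibly empty when i = j).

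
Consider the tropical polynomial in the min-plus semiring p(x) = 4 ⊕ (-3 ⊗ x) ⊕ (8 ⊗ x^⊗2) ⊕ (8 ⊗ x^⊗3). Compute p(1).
p(1) = -2

A tropical monomial a ⊗ x^⊗i evaluates to a + i · x. Evaluating each term at x = 1:
  Term 0 contributes 4 + 0 · 1 = 4
  Term 1 contributes -3 + 1 · 1 = -2
  Term 2 contributes 8 + 2 · 1 = 10
  Term 3 contributes 8 + 3 · 1 = 11
p(1) = ⊕ of these = min[4, -2, 10, 11] = -2.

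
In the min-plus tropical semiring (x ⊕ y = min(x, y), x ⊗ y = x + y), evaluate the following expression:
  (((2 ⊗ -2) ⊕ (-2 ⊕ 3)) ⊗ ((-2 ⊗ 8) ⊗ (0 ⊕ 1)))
(((2 ⊗ -2) ⊕ (-2 ⊕ 3)) ⊗ ((-2 ⊗ 8) ⊗ (0 ⊕ 1))) = 4

Expand innermost to outermost. Recall ⊕ takes the minimum of its arguments and ⊗ takes their sum. Working out the expression (((2 ⊗ -2) ⊕ (-2 ⊕ 3)) ⊗ ((-2 ⊗ 8) ⊗ (0 ⊕ 1))) gives 4.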